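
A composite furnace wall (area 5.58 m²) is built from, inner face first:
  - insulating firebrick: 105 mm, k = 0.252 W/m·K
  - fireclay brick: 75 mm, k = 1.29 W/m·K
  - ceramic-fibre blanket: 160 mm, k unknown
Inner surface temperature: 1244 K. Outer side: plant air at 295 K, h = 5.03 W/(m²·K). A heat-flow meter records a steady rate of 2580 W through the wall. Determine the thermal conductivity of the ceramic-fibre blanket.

Treating each layer as a thermal resistance in series:
R_insulating firebrick = L/(kA) = 0.105/(0.252×5.58) = 0.07467 K/W
R_fireclay brick = L/(kA) = 0.075/(1.29×5.58) = 0.01042 K/W
R_outer film = 1/(h_o·A) = 1/(5.03×5.58) = 0.03563 K/W
Sum of known resistances R_other = 0.1207 K/W
Total R = ΔT/Q = 949/2580 = 0.3678 K/W
R_ceramic-fibre blanket = R_total − R_other = 0.2471 K/W
k = L/(R·A) = 0.16/(0.2471×5.58)

k ≈ 0.116 W/(m·K)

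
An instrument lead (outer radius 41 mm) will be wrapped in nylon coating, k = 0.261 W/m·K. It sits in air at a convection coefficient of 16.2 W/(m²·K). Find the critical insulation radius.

For a cylinder r_cr = k/h = 0.261/16.2
r_cr = 16.1 mm; since the bare radius (41 mm) is above r_cr, any added insulation will reduce heat loss.

r_cr ≈ 16.1 mm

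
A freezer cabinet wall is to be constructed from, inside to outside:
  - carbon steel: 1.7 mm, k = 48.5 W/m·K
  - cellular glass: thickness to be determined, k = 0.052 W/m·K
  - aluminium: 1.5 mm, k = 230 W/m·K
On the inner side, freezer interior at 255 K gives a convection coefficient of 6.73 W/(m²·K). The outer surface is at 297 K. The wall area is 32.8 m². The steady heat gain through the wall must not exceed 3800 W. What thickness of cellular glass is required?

L ≈ 11.1 mm

Treating each layer as a thermal resistance in series:
R_inner film = 1/(h_i·A) = 1/(6.73×32.8) = 0.00453 K/W
R_carbon steel = L/(kA) = 0.0017/(48.5×32.8) = 1.069×10^-6 K/W
R_aluminium = L/(kA) = 0.0015/(230×32.8) = 1.988×10^-7 K/W
Sum of the known resistances R_other = 0.004531 K/W
Required total resistance R_tot = ΔT/Q_allow = 42/3800 = 0.01105 K/W
R_cellular glass = R_tot − R_other = 0.006521 K/W
L = R·k·A = 0.006521×0.052×32.8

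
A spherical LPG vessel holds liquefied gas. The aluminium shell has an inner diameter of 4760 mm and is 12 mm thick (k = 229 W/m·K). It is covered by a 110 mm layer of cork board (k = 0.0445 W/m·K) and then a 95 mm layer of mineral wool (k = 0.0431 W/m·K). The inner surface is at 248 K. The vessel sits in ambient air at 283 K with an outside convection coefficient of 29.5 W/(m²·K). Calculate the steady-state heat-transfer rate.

Q ≈ 581 W

Each spherical layer contributes R = (1/r_i − 1/r_o)/(4πk):
R_aluminium shell = (1/2.38 − 1/2.392)/(4π×229) = 7.325×10^-7 K/W
R_cork board = (1/2.392 − 1/2.502)/(4π×0.0445) = 0.03287 K/W
R_mineral wool = (1/2.502 − 1/2.597)/(4π×0.0431) = 0.02699 K/W
R_outer film = 1/(h·4πr_o²) = 1/(29.5×4π×2.597²) = 4×10^-4 K/W
R_total = 0.06026 K/W
Q = ΔT/R_total = 35/0.06026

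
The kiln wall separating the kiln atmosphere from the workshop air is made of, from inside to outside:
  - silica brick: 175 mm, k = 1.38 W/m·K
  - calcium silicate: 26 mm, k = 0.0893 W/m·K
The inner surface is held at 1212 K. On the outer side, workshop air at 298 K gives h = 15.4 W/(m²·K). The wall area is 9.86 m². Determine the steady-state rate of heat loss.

Q ≈ 18700 W

Model the wall as resistances in series:
R_silica brick = L/(kA) = 0.175/(1.38×9.86) = 0.01286 K/W
R_calcium silicate = L/(kA) = 0.026/(0.0893×9.86) = 0.02953 K/W
R_outer film = 1/(h_o·A) = 1/(15.4×9.86) = 0.006586 K/W
R_total = 0.04898 K/W
Q = ΔT / R_total = 914 / 0.04898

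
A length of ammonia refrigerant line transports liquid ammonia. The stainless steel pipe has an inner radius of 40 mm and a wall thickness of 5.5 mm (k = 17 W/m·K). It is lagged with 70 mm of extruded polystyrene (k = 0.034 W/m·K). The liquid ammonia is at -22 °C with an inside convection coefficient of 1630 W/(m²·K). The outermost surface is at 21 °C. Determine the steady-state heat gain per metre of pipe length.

For a radial system each layer contributes R = ln(r_out/r_in)/(2πkL); films add R = 1/(hA).
R_inner film = 1/(h_i·2πr₁L) = 1/(1630×2π×0.04×1) = 0.002441 K/W
R_stainless steel pipe wall = ln(45.5/40)/(2π×17×1) = 0.001206 K/W
R_extruded polystyrene = ln(115.5/45.5)/(2π×0.034×1) = 4.361 K/W
R_total = 4.364 K/W
Q = ΔT/R_total = 43/4.364

q′ ≈ 9.85 W/m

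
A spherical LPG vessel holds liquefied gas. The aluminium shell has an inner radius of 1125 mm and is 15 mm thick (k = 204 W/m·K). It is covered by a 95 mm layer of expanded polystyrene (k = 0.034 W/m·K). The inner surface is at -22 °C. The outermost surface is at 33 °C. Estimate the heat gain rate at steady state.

Spherical conduction: R = (1/r_in − 1/r_out)/(4πk) per layer; series-sum.
R_aluminium shell = (1/1.125 − 1/1.14)/(4π×204) = 4.562×10^-6 K/W
R_expanded polystyrene = (1/1.14 − 1/1.235)/(4π×0.034) = 0.1579 K/W
R_total = 0.1579 K/W
Q = ΔT/R_total = 55/0.1579

Q ≈ 348 W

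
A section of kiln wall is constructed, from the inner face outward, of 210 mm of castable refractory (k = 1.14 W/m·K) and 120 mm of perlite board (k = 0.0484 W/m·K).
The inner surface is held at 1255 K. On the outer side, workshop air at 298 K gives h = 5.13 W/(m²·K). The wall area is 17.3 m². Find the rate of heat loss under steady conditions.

Q ≈ 5790 W

Treating each layer as a thermal resistance in series:
R_castable refractory = L/(kA) = 0.21/(1.14×17.3) = 0.01065 K/W
R_perlite board = L/(kA) = 0.12/(0.0484×17.3) = 0.1433 K/W
R_outer film = 1/(h_o·A) = 1/(5.13×17.3) = 0.01127 K/W
R_total = 0.1652 K/W
Q = ΔT / R_total = 957 / 0.1652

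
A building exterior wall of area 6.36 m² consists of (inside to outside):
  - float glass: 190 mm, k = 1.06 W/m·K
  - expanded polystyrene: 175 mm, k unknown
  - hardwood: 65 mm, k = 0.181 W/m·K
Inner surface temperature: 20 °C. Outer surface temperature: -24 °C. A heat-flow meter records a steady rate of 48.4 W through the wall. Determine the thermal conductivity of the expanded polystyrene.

k ≈ 0.0334 W/(m·K)

Model the wall as resistances in series:
R_float glass = L/(kA) = 0.19/(1.06×6.36) = 0.02818 K/W
R_hardwood = L/(kA) = 0.065/(0.181×6.36) = 0.05646 K/W
Sum of known resistances R_other = 0.08465 K/W
Total R = ΔT/Q = 44/48.4 = 0.9091 K/W
R_expanded polystyrene = R_total − R_other = 0.8244 K/W
k = L/(R·A) = 0.175/(0.8244×6.36)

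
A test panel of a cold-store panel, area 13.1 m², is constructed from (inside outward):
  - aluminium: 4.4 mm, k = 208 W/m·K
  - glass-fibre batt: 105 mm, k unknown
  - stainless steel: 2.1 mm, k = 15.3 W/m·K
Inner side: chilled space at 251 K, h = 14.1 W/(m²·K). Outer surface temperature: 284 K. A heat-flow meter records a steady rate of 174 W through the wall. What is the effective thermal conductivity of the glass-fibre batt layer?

k ≈ 0.0435 W/(m·K)

Model the wall as resistances in series:
R_inner film = 1/(h_i·A) = 1/(14.1×13.1) = 0.005414 K/W
R_aluminium = L/(kA) = 0.0044/(208×13.1) = 1.615×10^-6 K/W
R_stainless steel = L/(kA) = 0.0021/(15.3×13.1) = 1.048×10^-5 K/W
Sum of known resistances R_other = 0.005426 K/W
Total R = ΔT/Q = 33/174 = 0.1897 K/W
R_glass-fibre batt = R_total − R_other = 0.1842 K/W
k = L/(R·A) = 0.105/(0.1842×13.1)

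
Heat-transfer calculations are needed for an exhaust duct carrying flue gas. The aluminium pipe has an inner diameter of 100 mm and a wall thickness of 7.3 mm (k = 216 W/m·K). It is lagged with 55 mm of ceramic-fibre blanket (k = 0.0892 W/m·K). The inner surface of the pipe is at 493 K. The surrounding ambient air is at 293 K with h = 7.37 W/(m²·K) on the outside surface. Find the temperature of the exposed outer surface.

T ≈ 321 K

Cylindrical conduction, so R = ln(r₂/r₁)/(2πkL) per layer, in series:
R_aluminium pipe wall = ln(57.3/50)/(2π×216×1) = 1.004×10^-4 K/W
R_ceramic-fibre blanket = ln(112.3/57.3)/(2π×0.0892×1) = 1.201 K/W
R_outer film = 1/(h_o·2πr_oL) = 1/(7.37×2π×0.1123×1) = 0.1923 K/W
R_total = 1.393 K/W
Q = ΔT/R_total = 200/1.393
Q = 144 W/m
T_interface = T_inner − Q·ΣR(inner→interface) = 493 − 144×1.201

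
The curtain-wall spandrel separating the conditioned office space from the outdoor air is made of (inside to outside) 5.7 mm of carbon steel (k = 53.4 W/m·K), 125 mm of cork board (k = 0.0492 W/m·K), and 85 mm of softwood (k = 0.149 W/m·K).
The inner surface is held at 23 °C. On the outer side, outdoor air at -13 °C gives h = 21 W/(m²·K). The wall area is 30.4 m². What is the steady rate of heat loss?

Q ≈ 346 W

Using the resistance-network approach (series):
R_carbon steel = L/(kA) = 0.0057/(53.4×30.4) = 3.511×10^-6 K/W
R_cork board = L/(kA) = 0.125/(0.0492×30.4) = 0.08357 K/W
R_softwood = L/(kA) = 0.085/(0.149×30.4) = 0.01877 K/W
R_outer film = 1/(h_o·A) = 1/(21×30.4) = 0.001566 K/W
R_total = 0.1039 K/W
Q = ΔT / R_total = 36 / 0.1039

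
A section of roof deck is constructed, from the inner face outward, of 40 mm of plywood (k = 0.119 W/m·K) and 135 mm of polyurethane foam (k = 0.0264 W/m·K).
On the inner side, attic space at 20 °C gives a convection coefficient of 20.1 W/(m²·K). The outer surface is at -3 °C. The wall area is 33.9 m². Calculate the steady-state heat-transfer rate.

Model the wall as resistances in series:
R_inner film = 1/(h_i·A) = 1/(20.1×33.9) = 0.001468 K/W
R_plywood = L/(kA) = 0.04/(0.119×33.9) = 0.009915 K/W
R_polyurethane foam = L/(kA) = 0.135/(0.0264×33.9) = 0.1508 K/W
R_total = 0.1622 K/W
Q = ΔT / R_total = 23 / 0.1622

Q ≈ 142 W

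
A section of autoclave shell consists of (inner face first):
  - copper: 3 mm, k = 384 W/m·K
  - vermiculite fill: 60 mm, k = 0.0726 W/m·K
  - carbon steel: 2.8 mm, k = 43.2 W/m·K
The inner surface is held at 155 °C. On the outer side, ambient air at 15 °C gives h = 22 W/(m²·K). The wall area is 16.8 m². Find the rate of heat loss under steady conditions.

Thermal resistances in series:
R_copper = L/(kA) = 0.003/(384×16.8) = 4.65×10^-7 K/W
R_vermiculite fill = L/(kA) = 0.06/(0.0726×16.8) = 0.04919 K/W
R_carbon steel = L/(kA) = 0.0028/(43.2×16.8) = 3.858×10^-6 K/W
R_outer film = 1/(h_o·A) = 1/(22×16.8) = 0.002706 K/W
R_total = 0.0519 K/W
Q = ΔT / R_total = 140 / 0.0519

Q ≈ 2700 W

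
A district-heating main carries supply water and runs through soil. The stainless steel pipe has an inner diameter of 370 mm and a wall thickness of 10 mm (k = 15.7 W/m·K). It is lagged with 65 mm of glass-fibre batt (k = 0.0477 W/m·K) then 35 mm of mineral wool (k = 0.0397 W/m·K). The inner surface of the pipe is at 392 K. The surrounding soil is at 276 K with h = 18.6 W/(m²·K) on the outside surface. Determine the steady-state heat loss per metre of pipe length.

Cylindrical conduction, so R = ln(r₂/r₁)/(2πkL) per layer, in series:
R_stainless steel pipe wall = ln(195/185)/(2π×15.7×1) = 5.337×10^-4 K/W
R_glass-fibre batt = ln(260/195)/(2π×0.0477×1) = 0.9599 K/W
R_mineral wool = ln(295/260)/(2π×0.0397×1) = 0.5063 K/W
R_outer film = 1/(h_o·2πr_oL) = 1/(18.6×2π×0.295×1) = 0.02901 K/W
R_total = 1.496 K/W
Q = ΔT/R_total = 116/1.496

q′ ≈ 77.6 W/m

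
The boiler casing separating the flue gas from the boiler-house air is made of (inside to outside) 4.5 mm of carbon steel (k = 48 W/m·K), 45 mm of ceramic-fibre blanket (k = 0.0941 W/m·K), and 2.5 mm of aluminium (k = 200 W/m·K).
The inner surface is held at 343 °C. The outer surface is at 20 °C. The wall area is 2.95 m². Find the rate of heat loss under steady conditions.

Q ≈ 1990 W

Using the resistance-network approach (series):
R_carbon steel = L/(kA) = 0.0045/(48×2.95) = 3.178×10^-5 K/W
R_ceramic-fibre blanket = L/(kA) = 0.045/(0.0941×2.95) = 0.1621 K/W
R_aluminium = L/(kA) = 0.0025/(200×2.95) = 4.237×10^-6 K/W
R_total = 0.1621 K/W
Q = ΔT / R_total = 323 / 0.1621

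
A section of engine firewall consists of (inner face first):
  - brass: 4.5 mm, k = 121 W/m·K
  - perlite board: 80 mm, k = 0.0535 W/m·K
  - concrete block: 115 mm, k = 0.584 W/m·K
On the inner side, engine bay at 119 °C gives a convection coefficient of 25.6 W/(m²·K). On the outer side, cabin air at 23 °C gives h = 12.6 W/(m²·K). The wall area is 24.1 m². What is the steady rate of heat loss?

Q ≈ 1280 W

Treating each layer as a thermal resistance in series:
R_inner film = 1/(h_i·A) = 1/(25.6×24.1) = 0.001621 K/W
R_brass = L/(kA) = 0.0045/(121×24.1) = 1.543×10^-6 K/W
R_perlite board = L/(kA) = 0.08/(0.0535×24.1) = 0.06205 K/W
R_concrete block = L/(kA) = 0.115/(0.584×24.1) = 0.008171 K/W
R_outer film = 1/(h_o·A) = 1/(12.6×24.1) = 0.003293 K/W
R_total = 0.07513 K/W
Q = ΔT / R_total = 96 / 0.07513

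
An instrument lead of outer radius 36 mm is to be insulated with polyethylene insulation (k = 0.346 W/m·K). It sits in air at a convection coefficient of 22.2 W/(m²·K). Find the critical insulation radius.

r_cr ≈ 15.6 mm

For a cylinder r_cr = k/h = 0.346/22.2
r_cr = 15.6 mm; since the bare radius (36 mm) is above r_cr, any added insulation will reduce heat loss.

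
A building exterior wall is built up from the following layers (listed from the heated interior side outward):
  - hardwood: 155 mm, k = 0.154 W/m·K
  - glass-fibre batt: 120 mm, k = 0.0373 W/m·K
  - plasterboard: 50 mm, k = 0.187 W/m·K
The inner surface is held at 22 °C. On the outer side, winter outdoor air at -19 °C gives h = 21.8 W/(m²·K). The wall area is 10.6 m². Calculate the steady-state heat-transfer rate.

Q ≈ 95.8 W

Series thermal resistances:
R_hardwood = L/(kA) = 0.155/(0.154×10.6) = 0.09495 K/W
R_glass-fibre batt = L/(kA) = 0.12/(0.0373×10.6) = 0.3035 K/W
R_plasterboard = L/(kA) = 0.05/(0.187×10.6) = 0.02522 K/W
R_outer film = 1/(h_o·A) = 1/(21.8×10.6) = 0.004328 K/W
R_total = 0.428 K/W
Q = ΔT / R_total = 41 / 0.428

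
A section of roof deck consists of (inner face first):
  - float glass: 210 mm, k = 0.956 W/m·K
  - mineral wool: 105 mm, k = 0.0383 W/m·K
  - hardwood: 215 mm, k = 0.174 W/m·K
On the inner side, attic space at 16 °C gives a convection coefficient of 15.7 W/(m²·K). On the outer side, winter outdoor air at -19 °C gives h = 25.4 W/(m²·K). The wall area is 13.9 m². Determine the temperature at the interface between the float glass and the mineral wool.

T ≈ 13.7 °C

Model the wall as resistances in series:
R_inner film = 1/(h_i·A) = 1/(15.7×13.9) = 0.004582 K/W
R_float glass = L/(kA) = 0.21/(0.956×13.9) = 0.0158 K/W
R_mineral wool = L/(kA) = 0.105/(0.0383×13.9) = 0.1972 K/W
R_hardwood = L/(kA) = 0.215/(0.174×13.9) = 0.08889 K/W
R_outer film = 1/(h_o·A) = 1/(25.4×13.9) = 0.002832 K/W
R_total = 0.3093 K/W;  Q = ΔT/R_total = 35/0.3093 = 113.1 W
T_interface = T_inner − Q·ΣR(inner→interface) = 16 − 113×0.02039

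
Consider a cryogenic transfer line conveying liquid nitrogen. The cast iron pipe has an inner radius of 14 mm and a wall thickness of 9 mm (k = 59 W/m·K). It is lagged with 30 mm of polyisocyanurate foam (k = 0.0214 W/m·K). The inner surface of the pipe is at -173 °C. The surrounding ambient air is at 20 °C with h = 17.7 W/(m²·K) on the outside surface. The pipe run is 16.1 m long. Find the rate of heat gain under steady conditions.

Treating each annulus and film as a series resistance:
R_cast iron pipe wall = ln(23/14)/(2π×59×16.1) = 8.318×10^-5 K/W
R_polyisocyanurate foam = ln(53/23)/(2π×0.0214×16.1) = 0.3856 K/W
R_outer film = 1/(h_o·2πr_oL) = 1/(17.7×2π×0.053×16.1) = 0.01054 K/W
R_total = 0.3962 K/W
Q = ΔT/R_total = 193/0.3962

Q ≈ 487 W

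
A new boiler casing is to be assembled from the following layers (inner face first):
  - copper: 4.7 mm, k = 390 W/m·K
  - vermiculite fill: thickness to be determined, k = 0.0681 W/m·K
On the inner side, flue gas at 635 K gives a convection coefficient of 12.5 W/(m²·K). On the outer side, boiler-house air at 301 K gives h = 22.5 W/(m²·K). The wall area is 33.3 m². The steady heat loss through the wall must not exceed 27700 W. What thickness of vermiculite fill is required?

L ≈ 18.9 mm

Using the resistance-network approach (series):
R_inner film = 1/(h_i·A) = 1/(12.5×33.3) = 0.002402 K/W
R_copper = L/(kA) = 0.0047/(390×33.3) = 3.619×10^-7 K/W
R_outer film = 1/(h_o·A) = 1/(22.5×33.3) = 0.001335 K/W
Sum of the known resistances R_other = 0.003737 K/W
Required total resistance R_tot = ΔT/Q_allow = 334/27700 = 0.01206 K/W
R_vermiculite fill = R_tot − R_other = 0.00832 K/W
L = R·k·A = 0.00832×0.0681×33.3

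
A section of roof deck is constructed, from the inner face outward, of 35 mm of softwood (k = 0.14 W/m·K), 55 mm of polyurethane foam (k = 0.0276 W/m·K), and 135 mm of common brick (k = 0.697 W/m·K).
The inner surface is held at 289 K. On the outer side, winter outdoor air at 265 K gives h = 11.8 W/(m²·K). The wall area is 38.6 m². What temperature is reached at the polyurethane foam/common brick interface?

T ≈ 268 K

Thermal resistances in series:
R_softwood = L/(kA) = 0.035/(0.14×38.6) = 0.006477 K/W
R_polyurethane foam = L/(kA) = 0.055/(0.0276×38.6) = 0.05163 K/W
R_common brick = L/(kA) = 0.135/(0.697×38.6) = 0.005018 K/W
R_outer film = 1/(h_o·A) = 1/(11.8×38.6) = 0.002195 K/W
R_total = 0.06532 K/W;  Q = ΔT/R_total = 24/0.06532 = 367.4 W
T_interface = T_inner − Q·ΣR(inner→interface) = 289 − 367×0.0581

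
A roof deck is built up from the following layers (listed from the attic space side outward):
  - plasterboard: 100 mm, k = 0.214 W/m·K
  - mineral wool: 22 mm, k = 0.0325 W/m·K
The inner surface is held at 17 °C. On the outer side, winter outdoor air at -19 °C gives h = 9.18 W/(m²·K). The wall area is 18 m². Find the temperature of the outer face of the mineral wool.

T ≈ -15.9 °C

Series thermal resistances:
R_plasterboard = L/(kA) = 0.1/(0.214×18) = 0.02596 K/W
R_mineral wool = L/(kA) = 0.022/(0.0325×18) = 0.03761 K/W
R_outer film = 1/(h_o·A) = 1/(9.18×18) = 0.006052 K/W
R_total = 0.06962 K/W;  Q = ΔT/R_total = 36/0.06962 = 517.1 W
T_interface = T_inner − Q·ΣR(inner→interface) = 17 − 517×0.06357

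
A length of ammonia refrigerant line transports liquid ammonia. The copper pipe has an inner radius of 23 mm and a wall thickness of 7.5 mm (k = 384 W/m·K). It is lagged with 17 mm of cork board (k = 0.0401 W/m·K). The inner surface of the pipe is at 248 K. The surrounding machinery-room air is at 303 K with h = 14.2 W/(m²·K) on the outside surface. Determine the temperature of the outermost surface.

T ≈ 296 K

For a radial system each layer contributes R = ln(r_out/r_in)/(2πkL); films add R = 1/(hA).
R_copper pipe wall = ln(30.5/23)/(2π×384×1) = 1.17×10^-4 K/W
R_cork board = ln(47.5/30.5)/(2π×0.0401×1) = 1.758 K/W
R_outer film = 1/(h_o·2πr_oL) = 1/(14.2×2π×0.0475×1) = 0.236 K/W
R_total = 1.994 K/W
Q = ΔT/R_total = 55/1.994
Q = 27.6 W/m
T_interface = T_inner + Q·ΣR(inner→interface) = 248 + 27.6×1.758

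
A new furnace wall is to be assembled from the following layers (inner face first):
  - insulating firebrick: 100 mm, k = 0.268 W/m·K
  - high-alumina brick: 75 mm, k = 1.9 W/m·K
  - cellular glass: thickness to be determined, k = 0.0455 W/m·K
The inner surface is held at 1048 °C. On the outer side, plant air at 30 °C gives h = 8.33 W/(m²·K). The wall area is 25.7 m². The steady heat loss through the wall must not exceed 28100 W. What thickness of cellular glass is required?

L ≈ 18.1 mm

Treating each layer as a thermal resistance in series:
R_insulating firebrick = L/(kA) = 0.1/(0.268×25.7) = 0.01452 K/W
R_high-alumina brick = L/(kA) = 0.075/(1.9×25.7) = 0.001536 K/W
R_outer film = 1/(h_o·A) = 1/(8.33×25.7) = 0.004671 K/W
Sum of the known resistances R_other = 0.02073 K/W
Required total resistance R_tot = ΔT/Q_allow = 1018/28100 = 0.03623 K/W
R_cellular glass = R_tot − R_other = 0.0155 K/W
L = R·k·A = 0.0155×0.0455×25.7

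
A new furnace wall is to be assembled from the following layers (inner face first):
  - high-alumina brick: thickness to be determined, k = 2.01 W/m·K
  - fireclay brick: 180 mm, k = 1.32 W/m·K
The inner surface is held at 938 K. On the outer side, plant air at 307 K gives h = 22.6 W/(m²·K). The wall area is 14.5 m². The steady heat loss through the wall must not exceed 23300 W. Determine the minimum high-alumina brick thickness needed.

Treating each layer as a thermal resistance in series:
R_fireclay brick = L/(kA) = 0.18/(1.32×14.5) = 0.009404 K/W
R_outer film = 1/(h_o·A) = 1/(22.6×14.5) = 0.003052 K/W
Sum of the known resistances R_other = 0.01246 K/W
Required total resistance R_tot = ΔT/Q_allow = 631/23300 = 0.02708 K/W
R_high-alumina brick = R_tot − R_other = 0.01463 K/W
L = R·k·A = 0.01463×2.01×14.5

L ≈ 426 mm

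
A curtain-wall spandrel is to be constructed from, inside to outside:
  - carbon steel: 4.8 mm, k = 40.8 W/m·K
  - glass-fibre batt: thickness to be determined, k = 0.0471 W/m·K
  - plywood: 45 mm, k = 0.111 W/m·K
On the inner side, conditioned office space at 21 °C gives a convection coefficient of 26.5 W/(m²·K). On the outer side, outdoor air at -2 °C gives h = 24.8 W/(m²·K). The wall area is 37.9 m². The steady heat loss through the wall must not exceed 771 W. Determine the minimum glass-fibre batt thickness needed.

L ≈ 30.5 mm

Using the resistance-network approach (series):
R_inner film = 1/(h_i·A) = 1/(26.5×37.9) = 9.957×10^-4 K/W
R_carbon steel = L/(kA) = 0.0048/(40.8×37.9) = 3.104×10^-6 K/W
R_plywood = L/(kA) = 0.045/(0.111×37.9) = 0.0107 K/W
R_outer film = 1/(h_o·A) = 1/(24.8×37.9) = 0.001064 K/W
Sum of the known resistances R_other = 0.01276 K/W
Required total resistance R_tot = ΔT/Q_allow = 23/771 = 0.02983 K/W
R_glass-fibre batt = R_tot − R_other = 0.01707 K/W
L = R·k·A = 0.01707×0.0471×37.9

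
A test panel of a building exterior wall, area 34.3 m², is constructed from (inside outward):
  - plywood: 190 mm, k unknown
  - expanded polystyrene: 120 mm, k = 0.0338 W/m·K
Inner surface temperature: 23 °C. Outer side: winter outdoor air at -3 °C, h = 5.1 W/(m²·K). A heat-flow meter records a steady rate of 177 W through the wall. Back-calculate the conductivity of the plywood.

Treating each layer as a thermal resistance in series:
R_expanded polystyrene = L/(kA) = 0.12/(0.0338×34.3) = 0.1035 K/W
R_outer film = 1/(h_o·A) = 1/(5.1×34.3) = 0.005717 K/W
Sum of known resistances R_other = 0.1092 K/W
Total R = ΔT/Q = 26/177 = 0.1469 K/W
R_plywood = R_total − R_other = 0.03767 K/W
k = L/(R·A) = 0.19/(0.03767×34.3)

k ≈ 0.147 W/(m·K)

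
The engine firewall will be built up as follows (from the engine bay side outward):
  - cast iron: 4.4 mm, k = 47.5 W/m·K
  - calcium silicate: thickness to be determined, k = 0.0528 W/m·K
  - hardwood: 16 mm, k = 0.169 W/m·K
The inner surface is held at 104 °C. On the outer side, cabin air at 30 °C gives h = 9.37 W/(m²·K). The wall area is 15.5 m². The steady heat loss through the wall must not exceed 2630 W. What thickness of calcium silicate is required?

L ≈ 12.4 mm

Using the resistance-network approach (series):
R_cast iron = L/(kA) = 0.0044/(47.5×15.5) = 5.976×10^-6 K/W
R_hardwood = L/(kA) = 0.016/(0.169×15.5) = 0.006108 K/W
R_outer film = 1/(h_o·A) = 1/(9.37×15.5) = 0.006885 K/W
Sum of the known resistances R_other = 0.013 K/W
Required total resistance R_tot = ΔT/Q_allow = 74/2630 = 0.02814 K/W
R_calcium silicate = R_tot − R_other = 0.01514 K/W
L = R·k·A = 0.01514×0.0528×15.5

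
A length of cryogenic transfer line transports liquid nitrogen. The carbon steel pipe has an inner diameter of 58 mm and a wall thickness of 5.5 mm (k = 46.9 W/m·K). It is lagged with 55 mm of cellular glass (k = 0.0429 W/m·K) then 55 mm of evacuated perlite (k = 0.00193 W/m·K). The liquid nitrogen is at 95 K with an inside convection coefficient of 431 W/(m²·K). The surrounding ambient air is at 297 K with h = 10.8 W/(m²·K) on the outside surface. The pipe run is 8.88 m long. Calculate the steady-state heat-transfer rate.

Radial resistances (cylindrical: R_cond = ln(r_o/r_i)/(2πkL), R_conv = 1/(h·2πrL)):
R_inner film = 1/(h_i·2πr₁L) = 1/(431×2π×0.029×8.88) = 0.001434 K/W
R_carbon steel pipe wall = ln(34.5/29)/(2π×46.9×8.88) = 6.637×10^-5 K/W
R_cellular glass = ln(89.5/34.5)/(2π×0.0429×8.88) = 0.3983 K/W
R_evacuated perlite = ln(144.5/89.5)/(2π×0.00193×8.88) = 4.449 K/W
R_outer film = 1/(h_o·2πr_oL) = 1/(10.8×2π×0.1445×8.88) = 0.01148 K/W
R_total = 4.86 K/W
Q = ΔT/R_total = 202/4.86

Q ≈ 41.6 W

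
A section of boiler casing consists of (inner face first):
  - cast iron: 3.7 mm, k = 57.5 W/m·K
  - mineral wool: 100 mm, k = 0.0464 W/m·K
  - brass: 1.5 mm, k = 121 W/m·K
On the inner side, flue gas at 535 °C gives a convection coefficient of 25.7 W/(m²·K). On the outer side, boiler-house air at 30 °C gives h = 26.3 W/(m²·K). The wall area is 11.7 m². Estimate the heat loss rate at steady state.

Q ≈ 2650 W

Using the resistance-network approach (series):
R_inner film = 1/(h_i·A) = 1/(25.7×11.7) = 0.003326 K/W
R_cast iron = L/(kA) = 0.0037/(57.5×11.7) = 5.5×10^-6 K/W
R_mineral wool = L/(kA) = 0.1/(0.0464×11.7) = 0.1842 K/W
R_brass = L/(kA) = 0.0015/(121×11.7) = 1.06×10^-6 K/W
R_outer film = 1/(h_o·A) = 1/(26.3×11.7) = 0.00325 K/W
R_total = 0.1908 K/W
Q = ΔT / R_total = 505 / 0.1908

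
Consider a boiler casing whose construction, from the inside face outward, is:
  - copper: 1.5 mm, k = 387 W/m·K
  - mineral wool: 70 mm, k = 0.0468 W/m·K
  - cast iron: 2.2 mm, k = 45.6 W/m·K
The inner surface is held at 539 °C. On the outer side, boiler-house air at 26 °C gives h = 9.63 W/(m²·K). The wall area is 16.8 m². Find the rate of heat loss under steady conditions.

Q ≈ 5390 W

Treating each layer as a thermal resistance in series:
R_copper = L/(kA) = 0.0015/(387×16.8) = 2.307×10^-7 K/W
R_mineral wool = L/(kA) = 0.07/(0.0468×16.8) = 0.08903 K/W
R_cast iron = L/(kA) = 0.0022/(45.6×16.8) = 2.872×10^-6 K/W
R_outer film = 1/(h_o·A) = 1/(9.63×16.8) = 0.006181 K/W
R_total = 0.09522 K/W
Q = ΔT / R_total = 513 / 0.09522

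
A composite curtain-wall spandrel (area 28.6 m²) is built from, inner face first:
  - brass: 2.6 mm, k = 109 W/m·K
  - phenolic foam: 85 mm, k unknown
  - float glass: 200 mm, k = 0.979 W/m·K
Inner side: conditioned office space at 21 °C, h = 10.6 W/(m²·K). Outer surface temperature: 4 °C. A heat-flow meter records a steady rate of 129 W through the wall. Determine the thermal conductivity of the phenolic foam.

k ≈ 0.0245 W/(m·K)

Model the wall as resistances in series:
R_inner film = 1/(h_i·A) = 1/(10.6×28.6) = 0.003299 K/W
R_brass = L/(kA) = 0.0026/(109×28.6) = 8.34×10^-7 K/W
R_float glass = L/(kA) = 0.2/(0.979×28.6) = 0.007143 K/W
Sum of known resistances R_other = 0.01044 K/W
Total R = ΔT/Q = 17/129 = 0.1318 K/W
R_phenolic foam = R_total − R_other = 0.1213 K/W
k = L/(R·A) = 0.085/(0.1213×28.6)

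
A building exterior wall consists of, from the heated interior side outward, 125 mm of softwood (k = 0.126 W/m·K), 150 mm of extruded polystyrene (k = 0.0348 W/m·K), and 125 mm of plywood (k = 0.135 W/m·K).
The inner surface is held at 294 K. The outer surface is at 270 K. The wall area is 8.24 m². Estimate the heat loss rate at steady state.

Using the resistance-network approach (series):
R_softwood = L/(kA) = 0.125/(0.126×8.24) = 0.1204 K/W
R_extruded polystyrene = L/(kA) = 0.15/(0.0348×8.24) = 0.5231 K/W
R_plywood = L/(kA) = 0.125/(0.135×8.24) = 0.1124 K/W
R_total = 0.7559 K/W
Q = ΔT / R_total = 24 / 0.7559

Q ≈ 31.8 W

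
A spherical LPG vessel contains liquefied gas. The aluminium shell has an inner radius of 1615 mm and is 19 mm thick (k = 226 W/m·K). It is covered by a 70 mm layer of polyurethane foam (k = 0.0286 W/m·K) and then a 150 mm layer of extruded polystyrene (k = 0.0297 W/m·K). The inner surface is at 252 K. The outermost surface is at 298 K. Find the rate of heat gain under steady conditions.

Q ≈ 233 W

Each spherical layer contributes R = (1/r_i − 1/r_o)/(4πk):
R_aluminium shell = (1/1.615 − 1/1.634)/(4π×226) = 2.535×10^-6 K/W
R_polyurethane foam = (1/1.634 − 1/1.704)/(4π×0.0286) = 0.06995 K/W
R_extruded polystyrene = (1/1.704 − 1/1.854)/(4π×0.0297) = 0.1272 K/W
R_total = 0.1972 K/W
Q = ΔT/R_total = 46/0.1972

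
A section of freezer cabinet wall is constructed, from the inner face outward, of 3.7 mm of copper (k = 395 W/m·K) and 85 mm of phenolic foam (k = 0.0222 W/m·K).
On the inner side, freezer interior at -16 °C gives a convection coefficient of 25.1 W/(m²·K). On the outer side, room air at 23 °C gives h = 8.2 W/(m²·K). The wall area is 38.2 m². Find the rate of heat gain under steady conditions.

Thermal resistances in series:
R_inner film = 1/(h_i·A) = 1/(25.1×38.2) = 0.001043 K/W
R_copper = L/(kA) = 0.0037/(395×38.2) = 2.452×10^-7 K/W
R_phenolic foam = L/(kA) = 0.085/(0.0222×38.2) = 0.1002 K/W
R_outer film = 1/(h_o·A) = 1/(8.2×38.2) = 0.003192 K/W
R_total = 0.1045 K/W
Q = ΔT / R_total = 39 / 0.1045

Q ≈ 373 W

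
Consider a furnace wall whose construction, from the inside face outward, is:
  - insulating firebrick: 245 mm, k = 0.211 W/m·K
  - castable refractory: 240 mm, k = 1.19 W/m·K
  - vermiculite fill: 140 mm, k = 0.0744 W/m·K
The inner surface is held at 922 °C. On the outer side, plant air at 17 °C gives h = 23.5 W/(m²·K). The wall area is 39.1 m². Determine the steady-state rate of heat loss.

Q ≈ 10800 W

Model the wall as resistances in series:
R_insulating firebrick = L/(kA) = 0.245/(0.211×39.1) = 0.0297 K/W
R_castable refractory = L/(kA) = 0.24/(1.19×39.1) = 0.005158 K/W
R_vermiculite fill = L/(kA) = 0.14/(0.0744×39.1) = 0.04813 K/W
R_outer film = 1/(h_o·A) = 1/(23.5×39.1) = 0.001088 K/W
R_total = 0.08407 K/W
Q = ΔT / R_total = 905 / 0.08407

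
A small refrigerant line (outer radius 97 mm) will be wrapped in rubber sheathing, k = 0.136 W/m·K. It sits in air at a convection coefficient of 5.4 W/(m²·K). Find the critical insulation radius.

r_cr ≈ 25.2 mm

For a cylinder r_cr = k/h = 0.136/5.4
r_cr = 25.2 mm; since the bare radius (97 mm) is above r_cr, any added insulation will reduce heat loss.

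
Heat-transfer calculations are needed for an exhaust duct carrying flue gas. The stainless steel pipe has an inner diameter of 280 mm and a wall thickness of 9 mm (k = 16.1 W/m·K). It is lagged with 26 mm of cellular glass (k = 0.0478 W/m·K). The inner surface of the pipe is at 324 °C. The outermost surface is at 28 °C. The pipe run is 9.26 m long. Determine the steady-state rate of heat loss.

Q ≈ 5110 W

Per-layer cylindrical resistances, series-summed:
R_stainless steel pipe wall = ln(149/140)/(2π×16.1×9.26) = 6.651×10^-5 K/W
R_cellular glass = ln(175/149)/(2π×0.0478×9.26) = 0.05783 K/W
R_total = 0.0579 K/W
Q = ΔT/R_total = 296/0.0579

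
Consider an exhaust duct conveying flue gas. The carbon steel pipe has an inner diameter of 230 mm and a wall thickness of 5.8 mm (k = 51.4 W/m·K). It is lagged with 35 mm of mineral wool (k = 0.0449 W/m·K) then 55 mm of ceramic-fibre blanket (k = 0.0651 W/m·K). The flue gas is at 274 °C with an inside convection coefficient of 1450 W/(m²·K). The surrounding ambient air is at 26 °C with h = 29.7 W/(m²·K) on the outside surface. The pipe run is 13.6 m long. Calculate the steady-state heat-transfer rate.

Treating each annulus and film as a series resistance:
R_inner film = 1/(h_i·2πr₁L) = 1/(1450×2π×0.115×13.6) = 7.018×10^-5 K/W
R_carbon steel pipe wall = ln(120.8/115)/(2π×51.4×13.6) = 1.12×10^-5 K/W
R_mineral wool = ln(155.8/120.8)/(2π×0.0449×13.6) = 0.06632 K/W
R_ceramic-fibre blanket = ln(210.8/155.8)/(2π×0.0651×13.6) = 0.05435 K/W
R_outer film = 1/(h_o·2πr_oL) = 1/(29.7×2π×0.2108×13.6) = 0.001869 K/W
R_total = 0.1226 K/W
Q = ΔT/R_total = 248/0.1226

Q ≈ 2020 W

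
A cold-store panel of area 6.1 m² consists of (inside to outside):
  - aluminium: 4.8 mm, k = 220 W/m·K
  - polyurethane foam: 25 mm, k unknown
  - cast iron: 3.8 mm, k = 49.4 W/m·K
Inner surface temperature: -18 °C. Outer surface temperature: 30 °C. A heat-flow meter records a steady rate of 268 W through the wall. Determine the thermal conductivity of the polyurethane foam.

Using the resistance-network approach (series):
R_aluminium = L/(kA) = 0.0048/(220×6.1) = 3.577×10^-6 K/W
R_cast iron = L/(kA) = 0.0038/(49.4×6.1) = 1.261×10^-5 K/W
Sum of known resistances R_other = 1.619×10^-5 K/W
Total R = ΔT/Q = 48/268 = 0.1791 K/W
R_polyurethane foam = R_total − R_other = 0.1791 K/W
k = L/(R·A) = 0.025/(0.1791×6.1)

k ≈ 0.0229 W/(m·K)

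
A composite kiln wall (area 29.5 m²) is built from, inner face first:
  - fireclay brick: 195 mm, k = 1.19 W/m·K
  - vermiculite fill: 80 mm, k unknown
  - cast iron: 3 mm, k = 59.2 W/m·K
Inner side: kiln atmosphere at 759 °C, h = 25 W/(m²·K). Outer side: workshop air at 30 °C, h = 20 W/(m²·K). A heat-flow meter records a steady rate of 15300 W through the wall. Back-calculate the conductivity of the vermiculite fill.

k ≈ 0.0695 W/(m·K)

Using the resistance-network approach (series):
R_inner film = 1/(h_i·A) = 1/(25×29.5) = 0.001356 K/W
R_fireclay brick = L/(kA) = 0.195/(1.19×29.5) = 0.005555 K/W
R_cast iron = L/(kA) = 0.003/(59.2×29.5) = 1.718×10^-6 K/W
R_outer film = 1/(h_o·A) = 1/(20×29.5) = 0.001695 K/W
Sum of known resistances R_other = 0.008607 K/W
Total R = ΔT/Q = 729/15300 = 0.04765 K/W
R_vermiculite fill = R_total − R_other = 0.03904 K/W
k = L/(R·A) = 0.08/(0.03904×29.5)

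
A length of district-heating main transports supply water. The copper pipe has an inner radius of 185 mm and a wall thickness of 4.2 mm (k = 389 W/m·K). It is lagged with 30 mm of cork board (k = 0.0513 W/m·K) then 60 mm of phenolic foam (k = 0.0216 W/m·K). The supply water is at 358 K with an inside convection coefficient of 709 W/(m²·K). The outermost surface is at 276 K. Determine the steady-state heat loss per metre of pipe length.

Treating each annulus and film as a series resistance:
R_inner film = 1/(h_i·2πr₁L) = 1/(709×2π×0.185×1) = 0.001213 K/W
R_copper pipe wall = ln(189.2/185)/(2π×389×1) = 9.185×10^-6 K/W
R_cork board = ln(219.2/189.2)/(2π×0.0513×1) = 0.4566 K/W
R_phenolic foam = ln(279.2/219.2)/(2π×0.0216×1) = 1.783 K/W
R_total = 2.241 K/W
Q = ΔT/R_total = 82/2.241

q′ ≈ 36.6 W/m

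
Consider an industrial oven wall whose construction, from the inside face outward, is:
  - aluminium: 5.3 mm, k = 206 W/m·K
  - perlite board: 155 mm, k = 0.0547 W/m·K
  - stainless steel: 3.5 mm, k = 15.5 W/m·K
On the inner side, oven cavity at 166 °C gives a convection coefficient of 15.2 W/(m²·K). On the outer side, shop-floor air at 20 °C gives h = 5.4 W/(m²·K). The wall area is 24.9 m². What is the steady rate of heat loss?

Q ≈ 1180 W

Model the wall as resistances in series:
R_inner film = 1/(h_i·A) = 1/(15.2×24.9) = 0.002642 K/W
R_aluminium = L/(kA) = 0.0053/(206×24.9) = 1.033×10^-6 K/W
R_perlite board = L/(kA) = 0.155/(0.0547×24.9) = 0.1138 K/W
R_stainless steel = L/(kA) = 0.0035/(15.5×24.9) = 9.069×10^-6 K/W
R_outer film = 1/(h_o·A) = 1/(5.4×24.9) = 0.007437 K/W
R_total = 0.1239 K/W
Q = ΔT / R_total = 146 / 0.1239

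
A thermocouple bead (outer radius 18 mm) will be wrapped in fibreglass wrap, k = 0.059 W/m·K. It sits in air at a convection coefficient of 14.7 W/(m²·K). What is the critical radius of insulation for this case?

For a sphere r_cr = 2k/h = 2×0.059/14.7
r_cr = 8.03 mm; since the bare radius (18 mm) is above r_cr, any added insulation will reduce heat loss.

r_cr ≈ 8.03 mm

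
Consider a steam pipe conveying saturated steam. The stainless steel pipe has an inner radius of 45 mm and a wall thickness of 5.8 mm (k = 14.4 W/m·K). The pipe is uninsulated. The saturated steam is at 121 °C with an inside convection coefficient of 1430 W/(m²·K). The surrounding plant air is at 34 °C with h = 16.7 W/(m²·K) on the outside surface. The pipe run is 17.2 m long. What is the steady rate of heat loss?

Radial resistances (cylindrical: R_cond = ln(r_o/r_i)/(2πkL), R_conv = 1/(h·2πrL)):
R_inner film = 1/(h_i·2πr₁L) = 1/(1430×2π×0.045×17.2) = 1.438×10^-4 K/W
R_stainless steel pipe wall = ln(50.8/45)/(2π×14.4×17.2) = 7.79×10^-5 K/W
R_outer film = 1/(h_o·2πr_oL) = 1/(16.7×2π×0.0508×17.2) = 0.01091 K/W
R_total = 0.01113 K/W
Q = ΔT/R_total = 87/0.01113

Q ≈ 7820 W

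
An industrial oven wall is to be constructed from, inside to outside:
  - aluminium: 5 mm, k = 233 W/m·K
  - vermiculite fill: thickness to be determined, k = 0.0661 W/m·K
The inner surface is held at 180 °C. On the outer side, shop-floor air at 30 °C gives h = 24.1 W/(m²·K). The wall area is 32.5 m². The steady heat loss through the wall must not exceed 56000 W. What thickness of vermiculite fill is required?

L ≈ 3.01 mm

Treating each layer as a thermal resistance in series:
R_aluminium = L/(kA) = 0.005/(233×32.5) = 6.603×10^-7 K/W
R_outer film = 1/(h_o·A) = 1/(24.1×32.5) = 0.001277 K/W
Sum of the known resistances R_other = 0.001277 K/W
Required total resistance R_tot = ΔT/Q_allow = 150/56000 = 0.002679 K/W
R_vermiculite fill = R_tot − R_other = 0.001401 K/W
L = R·k·A = 0.001401×0.0661×32.5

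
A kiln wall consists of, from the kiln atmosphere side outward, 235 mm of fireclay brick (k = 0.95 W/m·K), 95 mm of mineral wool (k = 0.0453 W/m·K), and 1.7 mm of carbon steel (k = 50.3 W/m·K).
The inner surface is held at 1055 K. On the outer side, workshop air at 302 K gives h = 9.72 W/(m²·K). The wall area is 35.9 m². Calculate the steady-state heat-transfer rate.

Q ≈ 11000 W

Treating each layer as a thermal resistance in series:
R_fireclay brick = L/(kA) = 0.235/(0.95×35.9) = 0.00689 K/W
R_mineral wool = L/(kA) = 0.095/(0.0453×35.9) = 0.05842 K/W
R_carbon steel = L/(kA) = 0.0017/(50.3×35.9) = 9.414×10^-7 K/W
R_outer film = 1/(h_o·A) = 1/(9.72×35.9) = 0.002866 K/W
R_total = 0.06817 K/W
Q = ΔT / R_total = 753 / 0.06817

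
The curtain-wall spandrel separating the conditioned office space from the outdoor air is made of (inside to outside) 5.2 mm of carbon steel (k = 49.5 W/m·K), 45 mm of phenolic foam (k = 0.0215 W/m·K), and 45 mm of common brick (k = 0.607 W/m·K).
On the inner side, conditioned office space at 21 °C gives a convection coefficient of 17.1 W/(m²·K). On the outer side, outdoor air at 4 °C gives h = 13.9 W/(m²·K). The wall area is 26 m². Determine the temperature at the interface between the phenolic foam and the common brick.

T ≈ 5.08 °C

Model the wall as resistances in series:
R_inner film = 1/(h_i·A) = 1/(17.1×26) = 0.002249 K/W
R_carbon steel = L/(kA) = 0.0052/(49.5×26) = 4.04×10^-6 K/W
R_phenolic foam = L/(kA) = 0.045/(0.0215×26) = 0.0805 K/W
R_common brick = L/(kA) = 0.045/(0.607×26) = 0.002851 K/W
R_outer film = 1/(h_o·A) = 1/(13.9×26) = 0.002767 K/W
R_total = 0.08837 K/W;  Q = ΔT/R_total = 17/0.08837 = 192.4 W
T_interface = T_inner − Q·ΣR(inner→interface) = 21 − 192×0.08275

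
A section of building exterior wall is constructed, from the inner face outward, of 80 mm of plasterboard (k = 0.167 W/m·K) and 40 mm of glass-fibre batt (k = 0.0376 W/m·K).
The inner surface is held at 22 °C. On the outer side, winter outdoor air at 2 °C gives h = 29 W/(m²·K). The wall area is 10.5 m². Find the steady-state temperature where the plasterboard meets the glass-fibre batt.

Treating each layer as a thermal resistance in series:
R_plasterboard = L/(kA) = 0.08/(0.167×10.5) = 0.04562 K/W
R_glass-fibre batt = L/(kA) = 0.04/(0.0376×10.5) = 0.1013 K/W
R_outer film = 1/(h_o·A) = 1/(29×10.5) = 0.003284 K/W
R_total = 0.1502 K/W;  Q = ΔT/R_total = 20/0.1502 = 133.1 W
T_interface = T_inner − Q·ΣR(inner→interface) = 22 − 133×0.04562

T ≈ 15.9 °C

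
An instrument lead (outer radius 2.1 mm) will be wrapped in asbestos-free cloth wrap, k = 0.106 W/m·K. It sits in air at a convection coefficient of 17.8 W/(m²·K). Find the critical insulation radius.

r_cr ≈ 5.96 mm

For a cylinder r_cr = k/h = 0.106/17.8
r_cr = 5.96 mm; since the bare radius (2.1 mm) is below r_cr, adding a thin layer of insulation will *increase* heat loss.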